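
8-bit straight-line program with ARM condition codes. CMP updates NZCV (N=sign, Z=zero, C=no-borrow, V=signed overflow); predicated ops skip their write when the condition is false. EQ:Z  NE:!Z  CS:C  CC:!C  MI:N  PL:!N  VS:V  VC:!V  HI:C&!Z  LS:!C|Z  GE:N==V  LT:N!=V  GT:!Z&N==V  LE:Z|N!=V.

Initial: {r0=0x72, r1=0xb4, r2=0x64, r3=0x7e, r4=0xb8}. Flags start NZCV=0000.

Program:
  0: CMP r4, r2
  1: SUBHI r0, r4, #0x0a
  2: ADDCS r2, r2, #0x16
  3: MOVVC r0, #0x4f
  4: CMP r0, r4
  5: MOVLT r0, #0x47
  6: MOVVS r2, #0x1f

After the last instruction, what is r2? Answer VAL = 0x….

VAL = 0x7a

[0] flags=0011 → (cmp)
[1] flags=0011 HI?T → r0=0xae
[2] flags=0011 CS?T → r2=0x7a
[3] flags=0011 VC?F → skip
[4] flags=1000 → (cmp)
[5] flags=1000 LT?T → r0=0x47
[6] flags=1000 VS?F → skip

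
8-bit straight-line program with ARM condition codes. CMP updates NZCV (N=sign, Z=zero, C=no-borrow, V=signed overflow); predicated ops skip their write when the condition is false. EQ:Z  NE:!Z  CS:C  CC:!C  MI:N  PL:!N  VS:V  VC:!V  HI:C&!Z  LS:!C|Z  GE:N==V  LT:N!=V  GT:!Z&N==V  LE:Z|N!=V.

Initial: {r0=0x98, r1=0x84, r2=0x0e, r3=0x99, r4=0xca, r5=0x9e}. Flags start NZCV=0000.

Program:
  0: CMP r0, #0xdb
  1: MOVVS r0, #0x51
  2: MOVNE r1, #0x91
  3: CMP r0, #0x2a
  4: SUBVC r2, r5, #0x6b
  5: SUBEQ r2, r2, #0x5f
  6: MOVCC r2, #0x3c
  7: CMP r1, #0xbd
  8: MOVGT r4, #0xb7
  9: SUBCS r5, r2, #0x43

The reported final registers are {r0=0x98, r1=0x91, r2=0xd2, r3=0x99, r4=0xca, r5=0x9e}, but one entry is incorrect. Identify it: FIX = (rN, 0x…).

FIX = (r2, 0x0e)

0: ✓ CMP  NZCV=1000
1: · MOVVS
2: ✓ MOVNE  r1←0x91
3: ✓ CMP  NZCV=0011
4: · SUBVC
5: · SUBEQ
6: · MOVCC
7: ✓ CMP  NZCV=1000
8: · MOVGT
9: · SUBCS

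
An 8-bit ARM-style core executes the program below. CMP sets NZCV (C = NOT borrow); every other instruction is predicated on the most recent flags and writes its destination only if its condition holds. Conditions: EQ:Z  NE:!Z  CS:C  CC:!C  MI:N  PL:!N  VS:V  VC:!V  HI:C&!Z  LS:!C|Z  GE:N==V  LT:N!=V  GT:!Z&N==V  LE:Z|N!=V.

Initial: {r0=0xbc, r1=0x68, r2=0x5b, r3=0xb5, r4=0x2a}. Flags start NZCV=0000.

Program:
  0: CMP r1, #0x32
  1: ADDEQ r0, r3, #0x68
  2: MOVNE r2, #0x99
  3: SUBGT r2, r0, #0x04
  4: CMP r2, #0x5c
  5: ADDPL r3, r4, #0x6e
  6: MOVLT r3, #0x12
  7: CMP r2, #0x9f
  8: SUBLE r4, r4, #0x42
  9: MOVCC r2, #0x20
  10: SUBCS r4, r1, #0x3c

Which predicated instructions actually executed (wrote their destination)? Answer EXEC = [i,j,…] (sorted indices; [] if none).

EXEC = [2,3,5,6,10]

0: ✓ CMP  NZCV=0010
1: · ADDEQ
2: ✓ MOVNE  r2←0x99
3: ✓ SUBGT  r2←0xb8
4: ✓ CMP  NZCV=0011
5: ✓ ADDPL  r3←0x98
6: ✓ MOVLT  r3←0x12
7: ✓ CMP  NZCV=0010
8: · SUBLE
9: · MOVCC
10: ✓ SUBCS  r4←0x2c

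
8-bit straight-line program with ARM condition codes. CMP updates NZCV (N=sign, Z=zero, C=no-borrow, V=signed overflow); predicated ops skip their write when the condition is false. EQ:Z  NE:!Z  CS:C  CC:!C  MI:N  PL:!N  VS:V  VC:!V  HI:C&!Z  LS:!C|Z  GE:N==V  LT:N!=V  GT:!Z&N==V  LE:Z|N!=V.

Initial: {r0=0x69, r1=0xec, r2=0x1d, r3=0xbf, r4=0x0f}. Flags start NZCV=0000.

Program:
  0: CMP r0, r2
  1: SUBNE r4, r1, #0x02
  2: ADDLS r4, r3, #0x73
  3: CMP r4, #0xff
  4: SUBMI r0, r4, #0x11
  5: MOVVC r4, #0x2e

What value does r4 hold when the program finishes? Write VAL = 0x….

VAL = 0x2e

[0] flags=0010 → (cmp)
[1] flags=0010 NE?T → r4=0xea
[2] flags=0010 LS?F → skip
[3] flags=1000 → (cmp)
[4] flags=1000 MI?T → r0=0xd9
[5] flags=1000 VC?T → r4=0x2e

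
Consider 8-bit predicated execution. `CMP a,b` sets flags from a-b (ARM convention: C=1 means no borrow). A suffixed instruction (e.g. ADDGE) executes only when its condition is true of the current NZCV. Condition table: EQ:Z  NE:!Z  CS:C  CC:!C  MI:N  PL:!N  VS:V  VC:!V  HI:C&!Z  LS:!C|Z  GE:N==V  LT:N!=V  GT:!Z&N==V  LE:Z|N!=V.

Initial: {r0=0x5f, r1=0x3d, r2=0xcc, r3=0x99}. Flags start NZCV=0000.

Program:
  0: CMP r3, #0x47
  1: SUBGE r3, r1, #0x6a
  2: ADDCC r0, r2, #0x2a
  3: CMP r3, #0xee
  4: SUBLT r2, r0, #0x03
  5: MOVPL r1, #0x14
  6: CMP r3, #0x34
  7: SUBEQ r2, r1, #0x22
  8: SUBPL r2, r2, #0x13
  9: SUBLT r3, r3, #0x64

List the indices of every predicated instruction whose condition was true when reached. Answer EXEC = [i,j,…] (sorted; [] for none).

EXEC = [4,8,9]

[0] flags=0011 → (cmp)
[1] flags=0011 GE?F → skip
[2] flags=0011 CC?F → skip
[3] flags=1000 → (cmp)
[4] flags=1000 LT?T → r2=0x5c
[5] flags=1000 PL?F → skip
[6] flags=0011 → (cmp)
[7] flags=0011 EQ?F → skip
[8] flags=0011 PL?T → r2=0x49
[9] flags=0011 LT?T → r3=0x35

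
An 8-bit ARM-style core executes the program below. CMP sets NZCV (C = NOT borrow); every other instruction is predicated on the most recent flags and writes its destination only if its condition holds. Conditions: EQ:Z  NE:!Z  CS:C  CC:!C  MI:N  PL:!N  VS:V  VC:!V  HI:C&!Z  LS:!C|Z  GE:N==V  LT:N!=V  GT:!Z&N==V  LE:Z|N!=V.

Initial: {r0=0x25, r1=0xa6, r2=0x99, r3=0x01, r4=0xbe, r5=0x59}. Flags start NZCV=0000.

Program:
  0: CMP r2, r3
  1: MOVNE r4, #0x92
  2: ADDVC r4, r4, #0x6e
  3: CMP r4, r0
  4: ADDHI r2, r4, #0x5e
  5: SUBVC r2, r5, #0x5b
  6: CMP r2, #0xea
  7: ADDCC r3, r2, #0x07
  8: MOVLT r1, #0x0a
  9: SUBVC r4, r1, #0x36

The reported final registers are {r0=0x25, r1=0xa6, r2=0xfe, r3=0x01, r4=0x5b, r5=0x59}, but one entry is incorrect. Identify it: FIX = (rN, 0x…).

FIX = (r4, 0x70)

[0] flags=1010 → (cmp)
[1] flags=1010 NE?T → r4=0x92
[2] flags=1010 VC?T → r4=0x00
[3] flags=1000 → (cmp)
[4] flags=1000 HI?F → skip
[5] flags=1000 VC?T → r2=0xfe
[6] flags=0010 → (cmp)
[7] flags=0010 CC?F → skip
[8] flags=0010 LT?F → skip
[9] flags=0010 VC?T → r4=0x70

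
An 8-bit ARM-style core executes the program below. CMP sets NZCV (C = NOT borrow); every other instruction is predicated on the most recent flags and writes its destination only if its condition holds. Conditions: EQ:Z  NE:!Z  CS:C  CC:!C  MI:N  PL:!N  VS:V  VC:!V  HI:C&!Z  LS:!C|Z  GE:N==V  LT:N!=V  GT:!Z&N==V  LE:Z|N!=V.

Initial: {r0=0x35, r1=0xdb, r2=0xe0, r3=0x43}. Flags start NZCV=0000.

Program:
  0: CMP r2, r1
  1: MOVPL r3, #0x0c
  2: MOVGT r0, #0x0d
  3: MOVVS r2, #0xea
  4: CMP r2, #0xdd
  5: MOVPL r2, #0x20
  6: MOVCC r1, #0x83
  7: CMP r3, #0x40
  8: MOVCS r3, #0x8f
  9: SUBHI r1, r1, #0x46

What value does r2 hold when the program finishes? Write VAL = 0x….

VAL = 0x20

[0] flags=0010 → (cmp)
[1] flags=0010 PL?T → r3=0x0c
[2] flags=0010 GT?T → r0=0x0d
[3] flags=0010 VS?F → skip
[4] flags=0010 → (cmp)
[5] flags=0010 PL?T → r2=0x20
[6] flags=0010 CC?F → skip
[7] flags=1000 → (cmp)
[8] flags=1000 CS?F → skip
[9] flags=1000 HI?F → skip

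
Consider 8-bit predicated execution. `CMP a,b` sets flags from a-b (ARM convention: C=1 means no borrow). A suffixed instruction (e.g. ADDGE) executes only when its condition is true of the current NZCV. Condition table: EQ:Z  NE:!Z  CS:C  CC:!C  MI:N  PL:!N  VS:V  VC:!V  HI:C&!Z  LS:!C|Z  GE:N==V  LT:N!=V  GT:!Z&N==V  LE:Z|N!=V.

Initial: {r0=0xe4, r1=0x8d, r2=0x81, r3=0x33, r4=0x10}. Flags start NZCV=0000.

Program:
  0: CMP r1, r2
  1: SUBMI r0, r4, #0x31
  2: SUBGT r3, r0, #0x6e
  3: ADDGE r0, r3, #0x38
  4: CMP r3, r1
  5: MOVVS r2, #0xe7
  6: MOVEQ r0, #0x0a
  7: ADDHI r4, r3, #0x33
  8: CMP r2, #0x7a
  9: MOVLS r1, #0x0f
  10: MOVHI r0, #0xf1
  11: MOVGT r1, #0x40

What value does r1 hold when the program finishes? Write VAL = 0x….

0: ✓ CMP  NZCV=0010
1: · SUBMI
2: ✓ SUBGT  r3←0x76
3: ✓ ADDGE  r0←0xae
4: ✓ CMP  NZCV=1001
5: ✓ MOVVS  r2←0xe7
6: · MOVEQ
7: · ADDHI
8: ✓ CMP  NZCV=0011
9: · MOVLS
10: ✓ MOVHI  r0←0xf1
11: · MOVGT

VAL = 0x8d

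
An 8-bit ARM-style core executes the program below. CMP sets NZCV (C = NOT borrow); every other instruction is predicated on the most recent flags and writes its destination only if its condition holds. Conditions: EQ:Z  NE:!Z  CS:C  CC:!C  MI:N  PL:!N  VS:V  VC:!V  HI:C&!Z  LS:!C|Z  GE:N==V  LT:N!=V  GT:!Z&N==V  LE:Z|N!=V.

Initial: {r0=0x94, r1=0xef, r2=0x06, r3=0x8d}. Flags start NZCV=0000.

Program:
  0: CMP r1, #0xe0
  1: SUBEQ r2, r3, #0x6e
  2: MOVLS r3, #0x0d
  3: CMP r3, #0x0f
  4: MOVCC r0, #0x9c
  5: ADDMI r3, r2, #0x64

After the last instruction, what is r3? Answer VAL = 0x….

VAL = 0x8d

[0] flags=0010 → (cmp)
[1] flags=0010 EQ?F → skip
[2] flags=0010 LS?F → skip
[3] flags=0011 → (cmp)
[4] flags=0011 CC?F → skip
[5] flags=0011 MI?F → skip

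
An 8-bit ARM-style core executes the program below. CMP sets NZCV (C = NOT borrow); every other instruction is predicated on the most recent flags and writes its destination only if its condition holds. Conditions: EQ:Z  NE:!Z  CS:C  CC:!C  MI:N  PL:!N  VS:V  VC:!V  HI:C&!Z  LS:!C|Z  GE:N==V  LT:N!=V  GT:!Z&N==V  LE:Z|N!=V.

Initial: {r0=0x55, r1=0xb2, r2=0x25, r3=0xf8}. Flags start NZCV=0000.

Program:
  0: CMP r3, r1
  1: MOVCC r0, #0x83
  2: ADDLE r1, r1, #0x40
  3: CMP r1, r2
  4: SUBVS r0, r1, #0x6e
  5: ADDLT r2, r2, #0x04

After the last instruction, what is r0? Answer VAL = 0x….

VAL = 0x55

0: ✓ CMP  NZCV=0010
1: · MOVCC
2: · ADDLE
3: ✓ CMP  NZCV=1010
4: · SUBVS
5: ✓ ADDLT  r2←0x29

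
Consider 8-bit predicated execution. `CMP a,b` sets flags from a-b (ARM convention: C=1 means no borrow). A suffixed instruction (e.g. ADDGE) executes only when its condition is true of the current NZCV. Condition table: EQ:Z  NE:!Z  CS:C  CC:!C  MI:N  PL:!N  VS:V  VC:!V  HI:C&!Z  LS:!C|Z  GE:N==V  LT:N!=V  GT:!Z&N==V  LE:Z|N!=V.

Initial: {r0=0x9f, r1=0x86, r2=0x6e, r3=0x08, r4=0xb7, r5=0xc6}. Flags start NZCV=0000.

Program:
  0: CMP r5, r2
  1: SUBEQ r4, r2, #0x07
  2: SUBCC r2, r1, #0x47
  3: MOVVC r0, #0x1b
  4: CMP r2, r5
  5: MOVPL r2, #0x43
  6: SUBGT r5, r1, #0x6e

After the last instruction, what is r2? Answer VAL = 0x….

0: ✓ CMP  NZCV=0011
1: · SUBEQ
2: · SUBCC
3: · MOVVC
4: ✓ CMP  NZCV=1001
5: · MOVPL
6: ✓ SUBGT  r5←0x18

VAL = 0x6e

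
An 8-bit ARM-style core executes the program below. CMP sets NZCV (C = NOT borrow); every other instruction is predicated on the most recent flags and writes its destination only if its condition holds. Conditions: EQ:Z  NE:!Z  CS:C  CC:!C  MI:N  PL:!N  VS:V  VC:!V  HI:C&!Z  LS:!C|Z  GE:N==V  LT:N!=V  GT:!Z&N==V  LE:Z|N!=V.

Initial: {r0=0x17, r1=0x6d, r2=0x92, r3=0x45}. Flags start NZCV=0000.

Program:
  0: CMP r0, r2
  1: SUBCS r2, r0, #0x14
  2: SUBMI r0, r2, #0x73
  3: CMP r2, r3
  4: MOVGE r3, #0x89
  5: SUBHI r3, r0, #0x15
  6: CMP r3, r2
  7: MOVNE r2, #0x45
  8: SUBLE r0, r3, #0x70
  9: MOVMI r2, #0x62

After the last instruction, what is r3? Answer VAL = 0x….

[0] flags=1001 → (cmp)
[1] flags=1001 CS?F → skip
[2] flags=1001 MI?T → r0=0x1f
[3] flags=0011 → (cmp)
[4] flags=0011 GE?F → skip
[5] flags=0011 HI?T → r3=0x0a
[6] flags=0000 → (cmp)
[7] flags=0000 NE?T → r2=0x45
[8] flags=0000 LE?F → skip
[9] flags=0000 MI?F → skip

VAL = 0x0a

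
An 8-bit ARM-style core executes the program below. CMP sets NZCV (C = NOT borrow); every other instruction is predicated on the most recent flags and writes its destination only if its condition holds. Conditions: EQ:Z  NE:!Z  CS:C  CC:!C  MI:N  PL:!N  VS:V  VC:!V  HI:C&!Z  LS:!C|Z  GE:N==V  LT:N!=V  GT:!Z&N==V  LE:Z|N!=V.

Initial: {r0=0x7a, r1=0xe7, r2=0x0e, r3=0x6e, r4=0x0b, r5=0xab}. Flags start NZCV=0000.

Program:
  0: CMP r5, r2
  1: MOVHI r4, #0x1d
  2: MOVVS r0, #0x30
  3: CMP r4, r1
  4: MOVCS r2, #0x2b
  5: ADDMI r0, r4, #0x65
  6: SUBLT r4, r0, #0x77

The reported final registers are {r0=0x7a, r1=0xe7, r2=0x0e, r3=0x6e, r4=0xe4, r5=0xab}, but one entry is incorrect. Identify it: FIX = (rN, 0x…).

[0] flags=1010 → (cmp)
[1] flags=1010 HI?T → r4=0x1d
[2] flags=1010 VS?F → skip
[3] flags=0000 → (cmp)
[4] flags=0000 CS?F → skip
[5] flags=0000 MI?F → skip
[6] flags=0000 LT?F → skip

FIX = (r4, 0x1d)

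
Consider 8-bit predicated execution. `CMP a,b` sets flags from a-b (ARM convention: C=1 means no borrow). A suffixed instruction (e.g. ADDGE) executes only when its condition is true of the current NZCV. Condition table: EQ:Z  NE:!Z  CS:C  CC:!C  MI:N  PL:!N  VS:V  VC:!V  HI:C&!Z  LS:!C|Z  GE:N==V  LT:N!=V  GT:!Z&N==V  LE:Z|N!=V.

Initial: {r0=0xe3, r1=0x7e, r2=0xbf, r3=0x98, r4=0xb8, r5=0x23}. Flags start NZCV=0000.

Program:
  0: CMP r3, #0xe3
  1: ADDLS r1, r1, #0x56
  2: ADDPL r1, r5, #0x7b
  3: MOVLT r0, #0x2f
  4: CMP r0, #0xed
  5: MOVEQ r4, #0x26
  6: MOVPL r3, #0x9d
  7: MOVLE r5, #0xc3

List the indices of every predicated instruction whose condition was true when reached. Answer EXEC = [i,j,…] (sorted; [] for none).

EXEC = [1,3,6]

[0] flags=1000 → (cmp)
[1] flags=1000 LS?T → r1=0xd4
[2] flags=1000 PL?F → skip
[3] flags=1000 LT?T → r0=0x2f
[4] flags=0000 → (cmp)
[5] flags=0000 EQ?F → skip
[6] flags=0000 PL?T → r3=0x9d
[7] flags=0000 LE?F → skip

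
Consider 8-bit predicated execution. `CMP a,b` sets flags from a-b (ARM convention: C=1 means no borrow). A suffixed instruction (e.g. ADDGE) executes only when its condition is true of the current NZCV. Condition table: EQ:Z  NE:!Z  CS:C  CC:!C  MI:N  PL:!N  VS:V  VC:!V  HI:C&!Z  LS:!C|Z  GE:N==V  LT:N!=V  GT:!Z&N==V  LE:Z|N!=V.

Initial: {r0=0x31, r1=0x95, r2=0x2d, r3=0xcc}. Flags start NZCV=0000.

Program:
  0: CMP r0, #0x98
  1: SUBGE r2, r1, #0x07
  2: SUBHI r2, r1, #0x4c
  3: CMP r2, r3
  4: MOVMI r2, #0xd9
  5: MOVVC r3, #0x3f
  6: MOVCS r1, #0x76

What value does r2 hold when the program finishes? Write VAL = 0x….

VAL = 0xd9

[0] flags=1001 → (cmp)
[1] flags=1001 GE?T → r2=0x8e
[2] flags=1001 HI?F → skip
[3] flags=1000 → (cmp)
[4] flags=1000 MI?T → r2=0xd9
[5] flags=1000 VC?T → r3=0x3f
[6] flags=1000 CS?F → skip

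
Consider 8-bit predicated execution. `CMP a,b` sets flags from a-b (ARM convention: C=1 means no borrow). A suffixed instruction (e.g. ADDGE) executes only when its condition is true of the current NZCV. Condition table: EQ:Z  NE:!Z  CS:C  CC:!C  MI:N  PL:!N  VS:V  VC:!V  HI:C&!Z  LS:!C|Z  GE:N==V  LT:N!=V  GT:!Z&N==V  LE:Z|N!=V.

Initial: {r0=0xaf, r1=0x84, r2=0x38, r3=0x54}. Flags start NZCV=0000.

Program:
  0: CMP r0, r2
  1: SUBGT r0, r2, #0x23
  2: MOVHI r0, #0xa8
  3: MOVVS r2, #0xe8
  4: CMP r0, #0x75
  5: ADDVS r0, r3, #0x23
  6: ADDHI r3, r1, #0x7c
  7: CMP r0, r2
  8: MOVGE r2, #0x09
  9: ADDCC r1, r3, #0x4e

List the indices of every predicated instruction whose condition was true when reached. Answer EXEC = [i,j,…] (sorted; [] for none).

[0] flags=0011 → (cmp)
[1] flags=0011 GT?F → skip
[2] flags=0011 HI?T → r0=0xa8
[3] flags=0011 VS?T → r2=0xe8
[4] flags=0011 → (cmp)
[5] flags=0011 VS?T → r0=0x77
[6] flags=0011 HI?T → r3=0x00
[7] flags=1001 → (cmp)
[8] flags=1001 GE?T → r2=0x09
[9] flags=1001 CC?T → r1=0x4e

EXEC = [2,3,5,6,8,9]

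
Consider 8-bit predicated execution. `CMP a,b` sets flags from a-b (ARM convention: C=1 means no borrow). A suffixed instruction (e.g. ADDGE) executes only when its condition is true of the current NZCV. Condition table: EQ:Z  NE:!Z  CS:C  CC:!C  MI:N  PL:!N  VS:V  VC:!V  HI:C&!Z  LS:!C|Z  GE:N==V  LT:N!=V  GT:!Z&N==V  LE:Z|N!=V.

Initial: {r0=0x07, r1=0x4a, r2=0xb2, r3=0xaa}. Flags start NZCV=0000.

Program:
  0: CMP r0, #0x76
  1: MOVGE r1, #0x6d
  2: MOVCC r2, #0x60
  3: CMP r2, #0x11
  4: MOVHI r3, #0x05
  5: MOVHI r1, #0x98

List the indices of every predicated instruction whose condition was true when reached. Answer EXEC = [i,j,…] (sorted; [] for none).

0: ✓ CMP  NZCV=1000
1: · MOVGE
2: ✓ MOVCC  r2←0x60
3: ✓ CMP  NZCV=0010
4: ✓ MOVHI  r3←0x05
5: ✓ MOVHI  r1←0x98

EXEC = [2,4,5]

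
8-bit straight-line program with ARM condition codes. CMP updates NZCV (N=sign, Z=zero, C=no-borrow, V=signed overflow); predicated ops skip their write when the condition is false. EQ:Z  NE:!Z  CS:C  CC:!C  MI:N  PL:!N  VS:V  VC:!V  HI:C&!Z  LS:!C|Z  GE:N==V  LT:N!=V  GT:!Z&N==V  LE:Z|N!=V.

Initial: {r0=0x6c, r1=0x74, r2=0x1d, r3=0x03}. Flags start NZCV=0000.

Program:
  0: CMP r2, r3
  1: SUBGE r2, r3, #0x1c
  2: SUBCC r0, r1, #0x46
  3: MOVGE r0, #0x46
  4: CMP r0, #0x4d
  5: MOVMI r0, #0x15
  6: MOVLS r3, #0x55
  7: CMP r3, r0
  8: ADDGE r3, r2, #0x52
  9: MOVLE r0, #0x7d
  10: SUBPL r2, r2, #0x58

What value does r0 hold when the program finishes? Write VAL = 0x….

VAL = 0x15

0: ✓ CMP  NZCV=0010
1: ✓ SUBGE  r2←0xe7
2: · SUBCC
3: ✓ MOVGE  r0←0x46
4: ✓ CMP  NZCV=1000
5: ✓ MOVMI  r0←0x15
6: ✓ MOVLS  r3←0x55
7: ✓ CMP  NZCV=0010
8: ✓ ADDGE  r3←0x39
9: · MOVLE
10: ✓ SUBPL  r2←0x8f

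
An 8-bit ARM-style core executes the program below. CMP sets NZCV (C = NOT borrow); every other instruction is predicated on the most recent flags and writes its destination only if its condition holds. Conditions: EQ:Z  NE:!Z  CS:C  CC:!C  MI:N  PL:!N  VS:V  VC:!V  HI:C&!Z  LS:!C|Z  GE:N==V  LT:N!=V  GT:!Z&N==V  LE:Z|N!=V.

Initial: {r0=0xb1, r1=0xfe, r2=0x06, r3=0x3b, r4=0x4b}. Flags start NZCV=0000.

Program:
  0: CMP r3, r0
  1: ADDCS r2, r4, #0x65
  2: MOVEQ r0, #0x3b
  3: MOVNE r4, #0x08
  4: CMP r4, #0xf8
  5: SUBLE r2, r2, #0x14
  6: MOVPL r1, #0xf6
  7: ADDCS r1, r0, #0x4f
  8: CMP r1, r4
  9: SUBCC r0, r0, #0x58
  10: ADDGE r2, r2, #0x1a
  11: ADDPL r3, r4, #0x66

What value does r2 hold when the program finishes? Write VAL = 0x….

VAL = 0x06

0: ✓ CMP  NZCV=1001
1: · ADDCS
2: · MOVEQ
3: ✓ MOVNE  r4←0x08
4: ✓ CMP  NZCV=0000
5: · SUBLE
6: ✓ MOVPL  r1←0xf6
7: · ADDCS
8: ✓ CMP  NZCV=1010
9: · SUBCC
10: · ADDGE
11: · ADDPL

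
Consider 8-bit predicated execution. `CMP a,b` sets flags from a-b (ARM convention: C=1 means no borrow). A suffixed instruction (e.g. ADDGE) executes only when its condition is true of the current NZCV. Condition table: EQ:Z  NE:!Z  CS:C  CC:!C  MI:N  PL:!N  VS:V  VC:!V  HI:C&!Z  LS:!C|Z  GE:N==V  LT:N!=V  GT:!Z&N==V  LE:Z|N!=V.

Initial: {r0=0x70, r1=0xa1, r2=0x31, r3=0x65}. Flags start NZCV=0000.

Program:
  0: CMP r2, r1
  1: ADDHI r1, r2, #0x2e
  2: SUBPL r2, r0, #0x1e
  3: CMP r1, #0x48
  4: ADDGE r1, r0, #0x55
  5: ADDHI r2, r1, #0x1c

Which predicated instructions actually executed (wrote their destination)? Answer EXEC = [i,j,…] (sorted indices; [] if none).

EXEC = [5]

0: ✓ CMP  NZCV=1001
1: · ADDHI
2: · SUBPL
3: ✓ CMP  NZCV=0011
4: · ADDGE
5: ✓ ADDHI  r2←0xbd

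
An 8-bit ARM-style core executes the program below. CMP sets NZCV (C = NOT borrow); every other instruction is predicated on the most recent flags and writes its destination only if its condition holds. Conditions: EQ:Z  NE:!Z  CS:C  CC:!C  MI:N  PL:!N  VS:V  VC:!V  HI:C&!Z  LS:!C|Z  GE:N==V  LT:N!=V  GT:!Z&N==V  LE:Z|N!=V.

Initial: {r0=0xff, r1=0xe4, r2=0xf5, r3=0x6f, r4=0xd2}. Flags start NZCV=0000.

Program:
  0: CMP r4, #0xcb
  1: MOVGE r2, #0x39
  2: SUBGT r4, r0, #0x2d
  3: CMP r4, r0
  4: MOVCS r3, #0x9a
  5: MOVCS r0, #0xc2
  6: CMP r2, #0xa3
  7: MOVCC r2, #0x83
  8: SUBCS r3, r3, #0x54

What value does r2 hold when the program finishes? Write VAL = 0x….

VAL = 0x83

[0] flags=0010 → (cmp)
[1] flags=0010 GE?T → r2=0x39
[2] flags=0010 GT?T → r4=0xd2
[3] flags=1000 → (cmp)
[4] flags=1000 CS?F → skip
[5] flags=1000 CS?F → skip
[6] flags=1001 → (cmp)
[7] flags=1001 CC?T → r2=0x83
[8] flags=1001 CS?F → skip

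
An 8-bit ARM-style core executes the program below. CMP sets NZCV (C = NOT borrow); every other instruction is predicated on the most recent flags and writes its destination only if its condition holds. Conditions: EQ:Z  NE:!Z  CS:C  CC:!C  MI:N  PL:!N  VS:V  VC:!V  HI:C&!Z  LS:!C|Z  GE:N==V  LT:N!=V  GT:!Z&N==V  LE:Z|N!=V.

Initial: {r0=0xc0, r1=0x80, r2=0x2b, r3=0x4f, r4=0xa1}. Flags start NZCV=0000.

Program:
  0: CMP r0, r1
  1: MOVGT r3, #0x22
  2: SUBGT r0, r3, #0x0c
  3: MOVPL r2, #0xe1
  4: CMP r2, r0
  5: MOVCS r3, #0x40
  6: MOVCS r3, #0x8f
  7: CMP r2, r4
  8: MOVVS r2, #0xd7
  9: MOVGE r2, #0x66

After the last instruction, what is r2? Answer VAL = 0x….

[0] flags=0010 → (cmp)
[1] flags=0010 GT?T → r3=0x22
[2] flags=0010 GT?T → r0=0x16
[3] flags=0010 PL?T → r2=0xe1
[4] flags=1010 → (cmp)
[5] flags=1010 CS?T → r3=0x40
[6] flags=1010 CS?T → r3=0x8f
[7] flags=0010 → (cmp)
[8] flags=0010 VS?F → skip
[9] flags=0010 GE?T → r2=0x66

VAL = 0x66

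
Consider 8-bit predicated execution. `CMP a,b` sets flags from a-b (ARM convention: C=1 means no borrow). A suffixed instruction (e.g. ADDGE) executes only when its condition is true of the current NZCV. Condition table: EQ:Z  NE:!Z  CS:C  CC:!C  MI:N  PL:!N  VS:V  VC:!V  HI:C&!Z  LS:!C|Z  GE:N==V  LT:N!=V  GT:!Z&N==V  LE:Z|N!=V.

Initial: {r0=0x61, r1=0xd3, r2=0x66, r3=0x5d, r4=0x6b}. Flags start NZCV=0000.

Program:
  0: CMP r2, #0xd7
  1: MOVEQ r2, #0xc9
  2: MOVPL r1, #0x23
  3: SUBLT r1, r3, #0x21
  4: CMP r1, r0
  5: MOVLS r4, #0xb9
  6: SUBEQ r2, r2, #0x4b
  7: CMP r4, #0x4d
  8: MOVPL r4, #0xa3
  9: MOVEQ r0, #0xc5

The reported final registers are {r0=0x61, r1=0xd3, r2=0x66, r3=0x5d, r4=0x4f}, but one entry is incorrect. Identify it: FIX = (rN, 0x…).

FIX = (r4, 0xa3)

0: ✓ CMP  NZCV=1001
1: · MOVEQ
2: · MOVPL
3: · SUBLT
4: ✓ CMP  NZCV=0011
5: · MOVLS
6: · SUBEQ
7: ✓ CMP  NZCV=0010
8: ✓ MOVPL  r4←0xa3
9: · MOVEQ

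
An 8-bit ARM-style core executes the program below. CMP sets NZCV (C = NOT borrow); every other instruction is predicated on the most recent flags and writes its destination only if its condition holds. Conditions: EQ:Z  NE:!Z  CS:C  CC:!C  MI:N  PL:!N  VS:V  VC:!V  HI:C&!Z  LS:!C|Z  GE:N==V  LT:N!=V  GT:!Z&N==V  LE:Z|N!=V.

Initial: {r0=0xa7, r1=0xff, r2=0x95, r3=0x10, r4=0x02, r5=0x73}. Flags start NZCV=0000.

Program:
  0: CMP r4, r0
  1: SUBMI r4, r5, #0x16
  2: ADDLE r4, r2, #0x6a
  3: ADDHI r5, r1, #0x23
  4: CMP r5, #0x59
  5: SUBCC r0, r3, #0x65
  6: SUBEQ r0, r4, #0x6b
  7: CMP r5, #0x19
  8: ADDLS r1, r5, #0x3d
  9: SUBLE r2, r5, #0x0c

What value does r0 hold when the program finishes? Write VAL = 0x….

VAL = 0xa7

[0] flags=0000 → (cmp)
[1] flags=0000 MI?F → skip
[2] flags=0000 LE?F → skip
[3] flags=0000 HI?F → skip
[4] flags=0010 → (cmp)
[5] flags=0010 CC?F → skip
[6] flags=0010 EQ?F → skip
[7] flags=0010 → (cmp)
[8] flags=0010 LS?F → skip
[9] flags=0010 LE?F → skip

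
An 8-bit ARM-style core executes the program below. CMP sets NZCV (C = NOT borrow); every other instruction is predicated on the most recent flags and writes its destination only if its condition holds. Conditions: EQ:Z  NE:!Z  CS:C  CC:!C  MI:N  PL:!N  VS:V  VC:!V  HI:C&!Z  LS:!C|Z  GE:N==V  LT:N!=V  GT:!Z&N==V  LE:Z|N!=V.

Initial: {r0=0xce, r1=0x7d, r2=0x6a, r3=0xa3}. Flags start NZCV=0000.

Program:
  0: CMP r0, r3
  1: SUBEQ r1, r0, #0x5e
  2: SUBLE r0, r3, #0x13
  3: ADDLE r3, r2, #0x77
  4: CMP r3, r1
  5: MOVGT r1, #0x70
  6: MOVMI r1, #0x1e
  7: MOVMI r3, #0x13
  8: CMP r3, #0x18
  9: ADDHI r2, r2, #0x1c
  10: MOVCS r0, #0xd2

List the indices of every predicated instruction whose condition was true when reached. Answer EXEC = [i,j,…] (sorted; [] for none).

[0] flags=0010 → (cmp)
[1] flags=0010 EQ?F → skip
[2] flags=0010 LE?F → skip
[3] flags=0010 LE?F → skip
[4] flags=0011 → (cmp)
[5] flags=0011 GT?F → skip
[6] flags=0011 MI?F → skip
[7] flags=0011 MI?F → skip
[8] flags=1010 → (cmp)
[9] flags=1010 HI?T → r2=0x86
[10] flags=1010 CS?T → r0=0xd2

EXEC = [9,10]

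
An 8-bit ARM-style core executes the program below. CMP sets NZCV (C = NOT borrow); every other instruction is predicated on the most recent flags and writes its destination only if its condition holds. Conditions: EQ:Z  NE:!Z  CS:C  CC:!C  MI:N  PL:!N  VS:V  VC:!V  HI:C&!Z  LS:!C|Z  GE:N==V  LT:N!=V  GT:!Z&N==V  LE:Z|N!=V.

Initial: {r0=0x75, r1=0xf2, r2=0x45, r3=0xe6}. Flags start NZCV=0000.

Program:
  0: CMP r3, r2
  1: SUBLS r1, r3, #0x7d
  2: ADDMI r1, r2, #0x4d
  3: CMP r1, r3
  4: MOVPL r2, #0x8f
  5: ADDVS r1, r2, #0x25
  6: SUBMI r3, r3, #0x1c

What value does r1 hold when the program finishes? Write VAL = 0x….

0: ✓ CMP  NZCV=1010
1: · SUBLS
2: ✓ ADDMI  r1←0x92
3: ✓ CMP  NZCV=1000
4: · MOVPL
5: · ADDVS
6: ✓ SUBMI  r3←0xca

VAL = 0x92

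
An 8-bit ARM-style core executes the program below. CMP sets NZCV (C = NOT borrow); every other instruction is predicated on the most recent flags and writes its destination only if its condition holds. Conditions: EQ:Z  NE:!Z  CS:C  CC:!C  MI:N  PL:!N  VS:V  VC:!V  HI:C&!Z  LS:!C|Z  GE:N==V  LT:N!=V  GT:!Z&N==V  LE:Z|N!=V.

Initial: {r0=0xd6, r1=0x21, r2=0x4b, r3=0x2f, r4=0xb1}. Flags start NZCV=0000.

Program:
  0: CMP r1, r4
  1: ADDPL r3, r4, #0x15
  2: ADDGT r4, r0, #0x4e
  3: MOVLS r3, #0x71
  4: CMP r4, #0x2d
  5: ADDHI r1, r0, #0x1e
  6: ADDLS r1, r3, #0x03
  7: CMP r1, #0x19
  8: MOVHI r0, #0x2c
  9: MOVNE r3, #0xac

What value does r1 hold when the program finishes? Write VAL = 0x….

[0] flags=0000 → (cmp)
[1] flags=0000 PL?T → r3=0xc6
[2] flags=0000 GT?T → r4=0x24
[3] flags=0000 LS?T → r3=0x71
[4] flags=1000 → (cmp)
[5] flags=1000 HI?F → skip
[6] flags=1000 LS?T → r1=0x74
[7] flags=0010 → (cmp)
[8] flags=0010 HI?T → r0=0x2c
[9] flags=0010 NE?T → r3=0xac

VAL = 0x74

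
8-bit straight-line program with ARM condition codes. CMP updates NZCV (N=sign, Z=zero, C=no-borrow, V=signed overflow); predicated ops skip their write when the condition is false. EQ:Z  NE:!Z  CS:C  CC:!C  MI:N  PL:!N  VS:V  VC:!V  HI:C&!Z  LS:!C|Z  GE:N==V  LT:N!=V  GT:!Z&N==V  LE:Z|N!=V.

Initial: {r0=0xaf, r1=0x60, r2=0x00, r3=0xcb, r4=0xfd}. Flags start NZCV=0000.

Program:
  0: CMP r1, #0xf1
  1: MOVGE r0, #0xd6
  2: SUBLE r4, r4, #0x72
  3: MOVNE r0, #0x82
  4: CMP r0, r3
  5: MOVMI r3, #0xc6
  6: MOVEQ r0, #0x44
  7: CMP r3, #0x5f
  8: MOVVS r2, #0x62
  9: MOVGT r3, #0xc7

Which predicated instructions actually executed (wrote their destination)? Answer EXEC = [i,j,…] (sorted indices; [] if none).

EXEC = [1,3,5,8]

0: ✓ CMP  NZCV=0000
1: ✓ MOVGE  r0←0xd6
2: · SUBLE
3: ✓ MOVNE  r0←0x82
4: ✓ CMP  NZCV=1000
5: ✓ MOVMI  r3←0xc6
6: · MOVEQ
7: ✓ CMP  NZCV=0011
8: ✓ MOVVS  r2←0x62
9: · MOVGT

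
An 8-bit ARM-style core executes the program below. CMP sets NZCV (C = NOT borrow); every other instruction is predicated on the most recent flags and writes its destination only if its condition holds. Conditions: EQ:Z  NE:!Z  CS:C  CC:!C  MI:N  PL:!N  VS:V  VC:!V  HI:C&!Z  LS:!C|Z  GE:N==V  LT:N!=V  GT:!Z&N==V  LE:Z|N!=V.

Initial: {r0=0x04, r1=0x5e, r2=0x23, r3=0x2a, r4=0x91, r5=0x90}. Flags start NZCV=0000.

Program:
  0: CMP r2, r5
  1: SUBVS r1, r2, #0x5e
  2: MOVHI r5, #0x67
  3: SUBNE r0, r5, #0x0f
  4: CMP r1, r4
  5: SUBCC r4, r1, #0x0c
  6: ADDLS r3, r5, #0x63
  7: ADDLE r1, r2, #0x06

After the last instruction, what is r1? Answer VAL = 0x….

VAL = 0xc5

[0] flags=1001 → (cmp)
[1] flags=1001 VS?T → r1=0xc5
[2] flags=1001 HI?F → skip
[3] flags=1001 NE?T → r0=0x81
[4] flags=0010 → (cmp)
[5] flags=0010 CC?F → skip
[6] flags=0010 LS?F → skip
[7] flags=0010 LE?F → skip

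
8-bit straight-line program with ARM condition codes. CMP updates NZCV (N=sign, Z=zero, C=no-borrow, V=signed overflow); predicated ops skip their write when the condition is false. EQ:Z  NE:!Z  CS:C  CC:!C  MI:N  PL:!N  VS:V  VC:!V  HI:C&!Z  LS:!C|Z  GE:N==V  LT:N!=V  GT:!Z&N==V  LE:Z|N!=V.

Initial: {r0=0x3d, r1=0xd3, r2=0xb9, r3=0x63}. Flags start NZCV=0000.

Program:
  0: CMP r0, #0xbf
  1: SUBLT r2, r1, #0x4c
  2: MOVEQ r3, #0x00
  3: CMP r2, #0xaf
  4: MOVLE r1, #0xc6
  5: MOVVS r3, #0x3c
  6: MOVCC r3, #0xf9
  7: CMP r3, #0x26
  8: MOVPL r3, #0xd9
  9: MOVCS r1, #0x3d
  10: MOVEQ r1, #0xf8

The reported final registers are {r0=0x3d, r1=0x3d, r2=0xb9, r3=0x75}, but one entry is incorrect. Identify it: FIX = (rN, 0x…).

FIX = (r3, 0xd9)

0: ✓ CMP  NZCV=0000
1: · SUBLT
2: · MOVEQ
3: ✓ CMP  NZCV=0010
4: · MOVLE
5: · MOVVS
6: · MOVCC
7: ✓ CMP  NZCV=0010
8: ✓ MOVPL  r3←0xd9
9: ✓ MOVCS  r1←0x3d
10: · MOVEQ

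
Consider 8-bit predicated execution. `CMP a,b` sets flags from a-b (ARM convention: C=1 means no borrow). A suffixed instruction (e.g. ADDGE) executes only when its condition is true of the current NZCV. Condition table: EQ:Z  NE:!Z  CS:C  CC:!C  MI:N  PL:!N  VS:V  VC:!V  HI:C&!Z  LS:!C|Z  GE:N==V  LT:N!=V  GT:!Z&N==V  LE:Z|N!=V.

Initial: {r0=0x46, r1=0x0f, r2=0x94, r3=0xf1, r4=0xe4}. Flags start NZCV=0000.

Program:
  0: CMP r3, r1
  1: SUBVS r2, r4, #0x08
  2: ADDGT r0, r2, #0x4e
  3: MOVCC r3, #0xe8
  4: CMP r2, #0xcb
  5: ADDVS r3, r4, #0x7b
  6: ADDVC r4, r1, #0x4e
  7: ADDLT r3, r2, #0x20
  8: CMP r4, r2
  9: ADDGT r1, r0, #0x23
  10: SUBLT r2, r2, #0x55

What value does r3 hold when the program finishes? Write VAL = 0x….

[0] flags=1010 → (cmp)
[1] flags=1010 VS?F → skip
[2] flags=1010 GT?F → skip
[3] flags=1010 CC?F → skip
[4] flags=1000 → (cmp)
[5] flags=1000 VS?F → skip
[6] flags=1000 VC?T → r4=0x5d
[7] flags=1000 LT?T → r3=0xb4
[8] flags=1001 → (cmp)
[9] flags=1001 GT?T → r1=0x69
[10] flags=1001 LT?F → skip

VAL = 0xb4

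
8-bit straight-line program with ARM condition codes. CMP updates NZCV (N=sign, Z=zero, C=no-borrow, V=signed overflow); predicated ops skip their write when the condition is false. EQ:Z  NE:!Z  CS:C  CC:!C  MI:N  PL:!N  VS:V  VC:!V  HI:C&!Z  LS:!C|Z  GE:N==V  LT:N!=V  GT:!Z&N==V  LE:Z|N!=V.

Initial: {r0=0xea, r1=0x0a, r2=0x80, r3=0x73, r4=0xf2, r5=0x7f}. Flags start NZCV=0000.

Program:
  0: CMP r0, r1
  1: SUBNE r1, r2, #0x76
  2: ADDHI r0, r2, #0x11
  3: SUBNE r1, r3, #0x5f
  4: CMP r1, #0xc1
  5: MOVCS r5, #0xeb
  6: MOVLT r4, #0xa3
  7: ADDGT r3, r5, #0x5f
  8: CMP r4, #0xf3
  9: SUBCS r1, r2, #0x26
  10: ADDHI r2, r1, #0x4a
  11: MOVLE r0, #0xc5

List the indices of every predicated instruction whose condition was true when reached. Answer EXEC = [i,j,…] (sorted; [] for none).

EXEC = [1,2,3,7,11]

0: ✓ CMP  NZCV=1010
1: ✓ SUBNE  r1←0x0a
2: ✓ ADDHI  r0←0x91
3: ✓ SUBNE  r1←0x14
4: ✓ CMP  NZCV=0000
5: · MOVCS
6: · MOVLT
7: ✓ ADDGT  r3←0xde
8: ✓ CMP  NZCV=1000
9: · SUBCS
10: · ADDHI
11: ✓ MOVLE  r0←0xc5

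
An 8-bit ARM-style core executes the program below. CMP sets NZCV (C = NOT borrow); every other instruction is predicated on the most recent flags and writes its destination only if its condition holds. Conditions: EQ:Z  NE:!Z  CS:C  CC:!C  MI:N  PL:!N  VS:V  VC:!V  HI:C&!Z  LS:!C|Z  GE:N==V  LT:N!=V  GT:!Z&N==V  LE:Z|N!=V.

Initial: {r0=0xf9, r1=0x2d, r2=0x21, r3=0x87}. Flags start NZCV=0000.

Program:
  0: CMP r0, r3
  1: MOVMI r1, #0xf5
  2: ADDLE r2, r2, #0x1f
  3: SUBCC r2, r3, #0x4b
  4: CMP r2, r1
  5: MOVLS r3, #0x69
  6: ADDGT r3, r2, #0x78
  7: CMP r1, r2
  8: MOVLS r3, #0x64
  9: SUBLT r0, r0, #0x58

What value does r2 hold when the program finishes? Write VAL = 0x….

[0] flags=0010 → (cmp)
[1] flags=0010 MI?F → skip
[2] flags=0010 LE?F → skip
[3] flags=0010 CC?F → skip
[4] flags=1000 → (cmp)
[5] flags=1000 LS?T → r3=0x69
[6] flags=1000 GT?F → skip
[7] flags=0010 → (cmp)
[8] flags=0010 LS?F → skip
[9] flags=0010 LT?F → skip

VAL = 0x21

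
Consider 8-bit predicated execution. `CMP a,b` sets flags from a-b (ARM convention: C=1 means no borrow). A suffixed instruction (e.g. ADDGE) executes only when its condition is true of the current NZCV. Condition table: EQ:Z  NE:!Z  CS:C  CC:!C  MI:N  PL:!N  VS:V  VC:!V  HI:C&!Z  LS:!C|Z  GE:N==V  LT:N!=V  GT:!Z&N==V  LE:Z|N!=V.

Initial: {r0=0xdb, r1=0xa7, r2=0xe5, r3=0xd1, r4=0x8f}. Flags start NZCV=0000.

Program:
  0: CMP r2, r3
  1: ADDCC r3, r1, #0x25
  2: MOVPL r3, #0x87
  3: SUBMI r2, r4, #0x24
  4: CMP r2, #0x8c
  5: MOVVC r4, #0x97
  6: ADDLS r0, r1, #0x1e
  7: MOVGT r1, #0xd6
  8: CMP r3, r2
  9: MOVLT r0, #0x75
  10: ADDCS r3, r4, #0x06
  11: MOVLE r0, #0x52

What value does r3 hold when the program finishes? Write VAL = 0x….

VAL = 0x87

[0] flags=0010 → (cmp)
[1] flags=0010 CC?F → skip
[2] flags=0010 PL?T → r3=0x87
[3] flags=0010 MI?F → skip
[4] flags=0010 → (cmp)
[5] flags=0010 VC?T → r4=0x97
[6] flags=0010 LS?F → skip
[7] flags=0010 GT?T → r1=0xd6
[8] flags=1000 → (cmp)
[9] flags=1000 LT?T → r0=0x75
[10] flags=1000 CS?F → skip
[11] flags=1000 LE?T → r0=0x52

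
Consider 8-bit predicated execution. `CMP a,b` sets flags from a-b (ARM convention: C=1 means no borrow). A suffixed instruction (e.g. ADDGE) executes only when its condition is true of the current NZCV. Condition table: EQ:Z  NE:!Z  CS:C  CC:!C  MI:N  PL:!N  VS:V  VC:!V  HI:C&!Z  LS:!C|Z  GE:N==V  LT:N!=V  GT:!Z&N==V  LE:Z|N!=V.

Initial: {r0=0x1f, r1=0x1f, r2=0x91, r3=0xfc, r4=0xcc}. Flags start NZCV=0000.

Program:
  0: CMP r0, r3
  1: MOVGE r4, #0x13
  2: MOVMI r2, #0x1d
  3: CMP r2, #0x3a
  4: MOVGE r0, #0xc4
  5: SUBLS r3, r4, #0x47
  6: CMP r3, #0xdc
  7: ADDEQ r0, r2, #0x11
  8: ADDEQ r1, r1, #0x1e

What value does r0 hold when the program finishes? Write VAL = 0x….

[0] flags=0000 → (cmp)
[1] flags=0000 GE?T → r4=0x13
[2] flags=0000 MI?F → skip
[3] flags=0011 → (cmp)
[4] flags=0011 GE?F → skip
[5] flags=0011 LS?F → skip
[6] flags=0010 → (cmp)
[7] flags=0010 EQ?F → skip
[8] flags=0010 EQ?F → skip

VAL = 0x1f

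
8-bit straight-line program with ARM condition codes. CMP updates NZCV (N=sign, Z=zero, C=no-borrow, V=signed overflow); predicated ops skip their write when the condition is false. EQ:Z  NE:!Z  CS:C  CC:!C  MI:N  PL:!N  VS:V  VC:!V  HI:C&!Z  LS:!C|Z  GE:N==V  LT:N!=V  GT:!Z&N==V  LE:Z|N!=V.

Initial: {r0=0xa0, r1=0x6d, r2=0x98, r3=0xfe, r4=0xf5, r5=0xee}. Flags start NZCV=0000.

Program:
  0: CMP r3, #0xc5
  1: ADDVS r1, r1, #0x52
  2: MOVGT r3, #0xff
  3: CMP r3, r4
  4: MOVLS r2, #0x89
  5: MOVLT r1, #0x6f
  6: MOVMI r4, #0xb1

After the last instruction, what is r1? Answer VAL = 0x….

[0] flags=0010 → (cmp)
[1] flags=0010 VS?F → skip
[2] flags=0010 GT?T → r3=0xff
[3] flags=0010 → (cmp)
[4] flags=0010 LS?F → skip
[5] flags=0010 LT?F → skip
[6] flags=0010 MI?F → skip

VAL = 0x6d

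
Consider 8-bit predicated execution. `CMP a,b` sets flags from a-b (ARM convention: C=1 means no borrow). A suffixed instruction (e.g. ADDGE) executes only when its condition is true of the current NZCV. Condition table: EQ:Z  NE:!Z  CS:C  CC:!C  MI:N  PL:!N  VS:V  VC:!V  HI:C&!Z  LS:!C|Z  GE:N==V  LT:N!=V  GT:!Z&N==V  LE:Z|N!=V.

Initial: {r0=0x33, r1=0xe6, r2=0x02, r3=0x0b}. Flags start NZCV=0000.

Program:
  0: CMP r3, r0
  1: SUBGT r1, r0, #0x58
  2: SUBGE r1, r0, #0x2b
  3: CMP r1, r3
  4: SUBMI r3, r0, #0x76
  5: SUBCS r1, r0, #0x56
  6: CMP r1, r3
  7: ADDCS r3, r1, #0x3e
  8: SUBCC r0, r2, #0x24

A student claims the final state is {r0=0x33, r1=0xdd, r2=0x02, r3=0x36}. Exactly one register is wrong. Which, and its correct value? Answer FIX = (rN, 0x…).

FIX = (r3, 0x1b)

[0] flags=1000 → (cmp)
[1] flags=1000 GT?F → skip
[2] flags=1000 GE?F → skip
[3] flags=1010 → (cmp)
[4] flags=1010 MI?T → r3=0xbd
[5] flags=1010 CS?T → r1=0xdd
[6] flags=0010 → (cmp)
[7] flags=0010 CS?T → r3=0x1b
[8] flags=0010 CC?F → skip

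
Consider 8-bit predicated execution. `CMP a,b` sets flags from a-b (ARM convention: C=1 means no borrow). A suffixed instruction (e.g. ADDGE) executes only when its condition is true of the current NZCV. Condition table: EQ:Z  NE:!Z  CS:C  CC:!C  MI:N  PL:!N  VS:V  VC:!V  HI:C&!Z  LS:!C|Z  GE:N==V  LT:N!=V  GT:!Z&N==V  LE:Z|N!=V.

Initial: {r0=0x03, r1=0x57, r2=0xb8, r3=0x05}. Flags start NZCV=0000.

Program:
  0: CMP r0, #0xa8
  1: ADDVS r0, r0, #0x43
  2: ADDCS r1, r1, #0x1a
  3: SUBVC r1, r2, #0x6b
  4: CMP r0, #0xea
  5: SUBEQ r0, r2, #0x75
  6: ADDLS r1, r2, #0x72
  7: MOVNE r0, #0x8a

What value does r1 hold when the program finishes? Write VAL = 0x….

0: ✓ CMP  NZCV=0000
1: · ADDVS
2: · ADDCS
3: ✓ SUBVC  r1←0x4d
4: ✓ CMP  NZCV=0000
5: · SUBEQ
6: ✓ ADDLS  r1←0x2a
7: ✓ MOVNE  r0←0x8a

VAL = 0x2a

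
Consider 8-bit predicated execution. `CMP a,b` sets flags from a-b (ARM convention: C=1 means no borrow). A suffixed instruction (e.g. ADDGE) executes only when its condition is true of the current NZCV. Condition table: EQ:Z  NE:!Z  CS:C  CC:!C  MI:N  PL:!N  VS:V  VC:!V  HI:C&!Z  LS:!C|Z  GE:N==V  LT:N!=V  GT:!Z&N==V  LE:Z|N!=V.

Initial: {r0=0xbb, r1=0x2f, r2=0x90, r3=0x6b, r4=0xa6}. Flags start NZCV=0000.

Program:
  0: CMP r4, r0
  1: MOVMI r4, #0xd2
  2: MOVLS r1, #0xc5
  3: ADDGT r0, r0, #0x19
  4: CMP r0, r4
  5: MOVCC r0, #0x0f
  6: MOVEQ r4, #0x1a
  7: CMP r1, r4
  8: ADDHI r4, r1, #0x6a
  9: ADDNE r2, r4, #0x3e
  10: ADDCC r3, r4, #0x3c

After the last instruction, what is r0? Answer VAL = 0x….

[0] flags=1000 → (cmp)
[1] flags=1000 MI?T → r4=0xd2
[2] flags=1000 LS?T → r1=0xc5
[3] flags=1000 GT?F → skip
[4] flags=1000 → (cmp)
[5] flags=1000 CC?T → r0=0x0f
[6] flags=1000 EQ?F → skip
[7] flags=1000 → (cmp)
[8] flags=1000 HI?F → skip
[9] flags=1000 NE?T → r2=0x10
[10] flags=1000 CC?T → r3=0x0e

VAL = 0x0f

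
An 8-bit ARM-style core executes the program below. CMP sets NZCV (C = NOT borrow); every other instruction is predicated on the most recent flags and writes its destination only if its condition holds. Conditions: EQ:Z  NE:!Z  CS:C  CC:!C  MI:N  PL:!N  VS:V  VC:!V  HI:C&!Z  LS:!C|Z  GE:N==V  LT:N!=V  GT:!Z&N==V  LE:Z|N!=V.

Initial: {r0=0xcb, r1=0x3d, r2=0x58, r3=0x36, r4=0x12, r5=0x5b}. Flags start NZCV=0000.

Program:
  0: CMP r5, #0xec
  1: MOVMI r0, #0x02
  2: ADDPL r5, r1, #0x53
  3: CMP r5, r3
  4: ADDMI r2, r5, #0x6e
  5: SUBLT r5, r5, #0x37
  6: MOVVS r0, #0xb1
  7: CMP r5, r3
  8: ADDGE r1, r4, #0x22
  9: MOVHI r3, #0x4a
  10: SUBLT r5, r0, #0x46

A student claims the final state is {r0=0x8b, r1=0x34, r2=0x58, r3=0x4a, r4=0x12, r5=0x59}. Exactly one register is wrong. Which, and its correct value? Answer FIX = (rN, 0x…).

FIX = (r0, 0xb1)

0: ✓ CMP  NZCV=0000
1: · MOVMI
2: ✓ ADDPL  r5←0x90
3: ✓ CMP  NZCV=0011
4: · ADDMI
5: ✓ SUBLT  r5←0x59
6: ✓ MOVVS  r0←0xb1
7: ✓ CMP  NZCV=0010
8: ✓ ADDGE  r1←0x34
9: ✓ MOVHI  r3←0x4a
10: · SUBLT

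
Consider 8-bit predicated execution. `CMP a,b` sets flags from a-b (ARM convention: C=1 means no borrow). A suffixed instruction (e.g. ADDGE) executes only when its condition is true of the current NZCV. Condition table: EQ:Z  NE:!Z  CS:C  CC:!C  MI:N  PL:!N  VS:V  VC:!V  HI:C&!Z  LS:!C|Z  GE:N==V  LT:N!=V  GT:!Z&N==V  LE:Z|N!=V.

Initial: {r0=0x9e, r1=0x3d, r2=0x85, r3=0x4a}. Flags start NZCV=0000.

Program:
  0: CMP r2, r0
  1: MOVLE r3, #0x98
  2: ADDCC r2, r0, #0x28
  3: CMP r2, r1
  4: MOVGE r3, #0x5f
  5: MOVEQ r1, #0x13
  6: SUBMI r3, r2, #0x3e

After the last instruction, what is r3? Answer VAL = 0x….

0: ✓ CMP  NZCV=1000
1: ✓ MOVLE  r3←0x98
2: ✓ ADDCC  r2←0xc6
3: ✓ CMP  NZCV=1010
4: · MOVGE
5: · MOVEQ
6: ✓ SUBMI  r3←0x88

VAL = 0x88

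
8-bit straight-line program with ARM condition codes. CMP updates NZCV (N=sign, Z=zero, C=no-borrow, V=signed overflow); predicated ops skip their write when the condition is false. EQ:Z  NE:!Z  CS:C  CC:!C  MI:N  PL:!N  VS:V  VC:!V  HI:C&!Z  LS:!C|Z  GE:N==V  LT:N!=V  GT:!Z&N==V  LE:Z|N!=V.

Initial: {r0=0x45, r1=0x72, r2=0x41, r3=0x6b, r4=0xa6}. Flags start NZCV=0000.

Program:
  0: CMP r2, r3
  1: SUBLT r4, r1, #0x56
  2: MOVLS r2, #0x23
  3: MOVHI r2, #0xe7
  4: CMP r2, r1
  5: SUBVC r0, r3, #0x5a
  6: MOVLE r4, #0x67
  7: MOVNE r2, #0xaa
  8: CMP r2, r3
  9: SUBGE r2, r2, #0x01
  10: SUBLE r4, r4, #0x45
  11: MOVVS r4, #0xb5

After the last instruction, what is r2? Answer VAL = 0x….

[0] flags=1000 → (cmp)
[1] flags=1000 LT?T → r4=0x1c
[2] flags=1000 LS?T → r2=0x23
[3] flags=1000 HI?F → skip
[4] flags=1000 → (cmp)
[5] flags=1000 VC?T → r0=0x11
[6] flags=1000 LE?T → r4=0x67
[7] flags=1000 NE?T → r2=0xaa
[8] flags=0011 → (cmp)
[9] flags=0011 GE?F → skip
[10] flags=0011 LE?T → r4=0x22
[11] flags=0011 VS?T → r4=0xb5

VAL = 0xaa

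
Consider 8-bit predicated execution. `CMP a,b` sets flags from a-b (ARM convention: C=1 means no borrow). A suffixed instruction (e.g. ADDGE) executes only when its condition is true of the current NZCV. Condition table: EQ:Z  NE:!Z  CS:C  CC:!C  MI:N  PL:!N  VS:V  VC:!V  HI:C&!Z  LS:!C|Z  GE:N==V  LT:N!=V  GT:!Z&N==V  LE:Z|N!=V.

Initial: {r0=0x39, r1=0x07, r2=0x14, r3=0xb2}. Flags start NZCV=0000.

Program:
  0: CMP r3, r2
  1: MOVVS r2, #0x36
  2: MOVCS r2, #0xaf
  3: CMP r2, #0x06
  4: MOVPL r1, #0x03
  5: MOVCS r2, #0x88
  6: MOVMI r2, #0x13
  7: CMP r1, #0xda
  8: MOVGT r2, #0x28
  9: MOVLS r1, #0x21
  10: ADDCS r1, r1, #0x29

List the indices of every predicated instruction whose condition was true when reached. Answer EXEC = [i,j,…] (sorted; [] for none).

EXEC = [2,5,6,8,9]

0: ✓ CMP  NZCV=1010
1: · MOVVS
2: ✓ MOVCS  r2←0xaf
3: ✓ CMP  NZCV=1010
4: · MOVPL
5: ✓ MOVCS  r2←0x88
6: ✓ MOVMI  r2←0x13
7: ✓ CMP  NZCV=0000
8: ✓ MOVGT  r2←0x28
9: ✓ MOVLS  r1←0x21
10: · ADDCS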